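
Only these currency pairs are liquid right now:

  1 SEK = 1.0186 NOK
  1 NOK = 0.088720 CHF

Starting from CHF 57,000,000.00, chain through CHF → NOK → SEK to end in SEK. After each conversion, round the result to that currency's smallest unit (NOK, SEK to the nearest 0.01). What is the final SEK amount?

SEK 630,738,949.85

CHF 57,000,000.00 ÷ 0.088720 = NOK 642,470,694.32
NOK 642,470,694.32 ÷ 1.0186 = SEK 630,738,949.85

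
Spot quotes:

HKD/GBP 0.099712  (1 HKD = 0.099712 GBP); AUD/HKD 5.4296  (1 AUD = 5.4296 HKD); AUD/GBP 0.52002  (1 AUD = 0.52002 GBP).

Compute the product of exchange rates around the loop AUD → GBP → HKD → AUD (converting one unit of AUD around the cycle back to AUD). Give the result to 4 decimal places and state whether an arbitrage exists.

0.9605 (arbitrage exists)

Around AUD → GBP → HKD → AUD: 1 × 0.52002 ÷ 0.099712 ÷ 5.4296 = 0.960516
Product < 1; profitable direction is AUD → HKD → GBP → AUD.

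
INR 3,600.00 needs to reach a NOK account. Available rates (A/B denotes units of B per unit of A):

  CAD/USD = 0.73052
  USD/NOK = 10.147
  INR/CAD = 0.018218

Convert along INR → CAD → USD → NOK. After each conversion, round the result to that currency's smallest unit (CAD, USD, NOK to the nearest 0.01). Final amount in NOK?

NOK 486.14

INR 3,600.00 × 0.018218 = CAD 65.58
CAD 65.58 × 0.73052 = USD 47.91
USD 47.91 × 10.147 = NOK 486.14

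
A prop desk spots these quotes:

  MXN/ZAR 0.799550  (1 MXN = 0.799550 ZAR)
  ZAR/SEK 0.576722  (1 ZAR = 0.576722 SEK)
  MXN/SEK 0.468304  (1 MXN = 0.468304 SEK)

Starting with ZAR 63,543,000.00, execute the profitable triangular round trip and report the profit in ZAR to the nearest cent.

Profit: ZAR 990,234.93

Profitable loop is ZAR → MXN → SEK → ZAR:
ZAR 63,543,000.00 ÷ 0.799550 = MXN 79,473,453.82
MXN 79,473,453.82 × 0.468304 = SEK 37,217,736.32
SEK 37,217,736.32 ÷ 0.576722 = ZAR 64,533,234.93
Profit = ZAR 64,533,234.93 − ZAR 63,543,000.00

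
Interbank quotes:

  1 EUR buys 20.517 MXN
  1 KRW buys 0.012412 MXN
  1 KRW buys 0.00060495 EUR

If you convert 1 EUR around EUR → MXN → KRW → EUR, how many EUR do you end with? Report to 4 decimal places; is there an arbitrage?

1.0000 (no arbitrage)

Around EUR → MXN → KRW → EUR: 1 × 20.517 ÷ 0.012412 × 0.00060495 = 0.999981
Product ≈ 1 (deviation 0.002%, within rounding noise).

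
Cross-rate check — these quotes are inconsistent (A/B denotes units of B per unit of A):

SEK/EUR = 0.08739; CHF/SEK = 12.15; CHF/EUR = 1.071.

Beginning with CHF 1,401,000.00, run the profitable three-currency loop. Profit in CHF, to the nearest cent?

Profitable loop is CHF → EUR → SEK → CHF:
CHF 1,401,000.00 × 1.071 = EUR 1,500,471.00
EUR 1,500,471.00 ÷ 0.08739 = SEK 17,169,824.92
SEK 17,169,824.92 ÷ 12.15 = CHF 1,413,154.31
Profit = CHF 1,413,154.31 − CHF 1,401,000.00

Profit: CHF 12,154.31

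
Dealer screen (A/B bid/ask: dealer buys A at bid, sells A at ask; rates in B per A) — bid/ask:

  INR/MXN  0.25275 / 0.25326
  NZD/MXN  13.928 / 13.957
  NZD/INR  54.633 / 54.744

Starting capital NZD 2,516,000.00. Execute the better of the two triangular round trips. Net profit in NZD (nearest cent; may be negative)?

Best loop NZD → MXN → INR → NZD:
NZD 2,516,000.00 × 13.928 (sell NZD at bid) = MXN 35,042,848.00
MXN 35,042,848.00 ÷ 0.25326 (buy INR at ask) = INR 138,367,085.21
INR 138,367,085.21 ÷ 54.744 (buy NZD at ask) = NZD 2,527,529.69

Net profit: NZD 11,529.69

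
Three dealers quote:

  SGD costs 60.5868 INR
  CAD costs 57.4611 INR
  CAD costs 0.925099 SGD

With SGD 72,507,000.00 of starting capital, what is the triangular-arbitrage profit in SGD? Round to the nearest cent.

Profit: SGD 1,827,024.33

Profitable loop is SGD → CAD → INR → SGD:
SGD 72,507,000.00 ÷ 0.925099 = CAD 78,377,557.43
CAD 78,377,557.43 × 57.4611 = INR 4,503,660,665.18
INR 4,503,660,665.18 ÷ 60.5868 = SGD 74,334,024.33
Profit = SGD 74,334,024.33 − SGD 72,507,000.00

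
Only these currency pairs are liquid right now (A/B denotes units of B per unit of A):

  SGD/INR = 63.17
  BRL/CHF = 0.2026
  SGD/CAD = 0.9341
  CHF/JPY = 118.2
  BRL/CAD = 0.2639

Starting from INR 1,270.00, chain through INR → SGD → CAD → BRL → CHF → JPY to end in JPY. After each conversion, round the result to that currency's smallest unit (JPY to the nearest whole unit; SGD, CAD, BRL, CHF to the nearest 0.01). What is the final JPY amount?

INR 1,270.00 ÷ 63.17 = SGD 20.10
SGD 20.10 × 0.9341 = CAD 18.78
CAD 18.78 ÷ 0.2639 = BRL 71.16
BRL 71.16 × 0.2026 = CHF 14.42
CHF 14.42 × 118.2 = JPY 1,704

JPY 1,704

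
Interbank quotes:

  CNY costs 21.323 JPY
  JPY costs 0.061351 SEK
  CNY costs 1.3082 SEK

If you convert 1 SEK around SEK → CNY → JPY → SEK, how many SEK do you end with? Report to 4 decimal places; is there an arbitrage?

Around SEK → CNY → JPY → SEK: 1 ÷ 1.3082 × 21.323 × 0.061351 = 0.999990
Product ≈ 1 (deviation 0.001%, within rounding noise).

1.0000 (no arbitrage)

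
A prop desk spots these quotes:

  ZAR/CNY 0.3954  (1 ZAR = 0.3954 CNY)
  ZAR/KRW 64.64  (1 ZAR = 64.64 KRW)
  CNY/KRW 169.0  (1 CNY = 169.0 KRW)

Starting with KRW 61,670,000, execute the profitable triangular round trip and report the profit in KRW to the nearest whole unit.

Profitable loop is KRW → ZAR → CNY → KRW:
KRW 61,670,000 ÷ 64.64 = ZAR 954,053.22
ZAR 954,053.22 × 0.3954 = CNY 377,232.64
CNY 377,232.64 × 169.0 = KRW 63,752,317
Profit = KRW 63,752,317 − KRW 61,670,000

Profit: KRW 2,082,317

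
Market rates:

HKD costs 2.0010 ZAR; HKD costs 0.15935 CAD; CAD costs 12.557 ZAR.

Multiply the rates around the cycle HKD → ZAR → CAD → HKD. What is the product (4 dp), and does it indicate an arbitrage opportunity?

Around HKD → ZAR → CAD → HKD: 1 × 2.0010 ÷ 12.557 ÷ 0.15935 = 1.000021
Product ≈ 1 (deviation 0.002%, within rounding noise).

1.0000 (no arbitrage)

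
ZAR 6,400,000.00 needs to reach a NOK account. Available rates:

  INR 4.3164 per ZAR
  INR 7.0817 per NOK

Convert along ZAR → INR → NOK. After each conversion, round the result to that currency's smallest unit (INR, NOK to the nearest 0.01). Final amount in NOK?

ZAR 6,400,000.00 × 4.3164 = INR 27,624,960.00
INR 27,624,960.00 ÷ 7.0817 = NOK 3,900,893.85

NOK 3,900,893.85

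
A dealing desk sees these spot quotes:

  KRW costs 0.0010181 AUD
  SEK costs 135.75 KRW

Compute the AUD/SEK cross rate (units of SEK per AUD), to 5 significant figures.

1 AUD ÷ 0.0010181 = 982.222 KRW
982.222 KRW ÷ 135.75 = 7.23552 SEK

AUD/SEK = 7.2355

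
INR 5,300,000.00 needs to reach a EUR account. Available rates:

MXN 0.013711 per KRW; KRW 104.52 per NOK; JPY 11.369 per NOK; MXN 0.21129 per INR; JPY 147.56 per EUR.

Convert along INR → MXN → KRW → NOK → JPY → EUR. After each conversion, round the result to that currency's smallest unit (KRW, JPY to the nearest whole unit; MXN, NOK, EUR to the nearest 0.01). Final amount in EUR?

EUR 60,206.02

INR 5,300,000.00 × 0.21129 = MXN 1,119,837.00
MXN 1,119,837.00 ÷ 0.013711 = KRW 81,674,349
KRW 81,674,349 ÷ 104.52 = NOK 781,423.16
NOK 781,423.16 × 11.369 = JPY 8,884,000
JPY 8,884,000 ÷ 147.56 = EUR 60,206.02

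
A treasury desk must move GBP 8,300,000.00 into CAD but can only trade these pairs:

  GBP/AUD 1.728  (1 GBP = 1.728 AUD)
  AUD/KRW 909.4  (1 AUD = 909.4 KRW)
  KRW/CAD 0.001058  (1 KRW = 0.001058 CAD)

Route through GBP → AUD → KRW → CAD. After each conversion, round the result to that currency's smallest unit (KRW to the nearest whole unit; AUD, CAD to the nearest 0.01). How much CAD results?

CAD 13,799,471.32

GBP 8,300,000.00 × 1.728 = AUD 14,342,400.00
AUD 14,342,400.00 × 909.4 = KRW 13,042,978,560
KRW 13,042,978,560 × 0.001058 = CAD 13,799,471.32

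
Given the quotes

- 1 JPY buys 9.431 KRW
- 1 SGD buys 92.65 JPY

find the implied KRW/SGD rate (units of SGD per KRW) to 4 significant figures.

KRW/SGD = 0.001144

1 KRW ÷ 9.431 = 0.106033 JPY
0.106033 JPY ÷ 92.65 = 0.00114445 SGD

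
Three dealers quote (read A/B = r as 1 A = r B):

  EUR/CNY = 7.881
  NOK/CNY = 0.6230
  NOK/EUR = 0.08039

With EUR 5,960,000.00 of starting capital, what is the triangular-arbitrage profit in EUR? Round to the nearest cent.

Profit: EUR 100,962.11

Profitable loop is EUR → CNY → NOK → EUR:
EUR 5,960,000.00 × 7.881 = CNY 46,970,760.00
CNY 46,970,760.00 ÷ 0.6230 = NOK 75,394,478.33
NOK 75,394,478.33 × 0.08039 = EUR 6,060,962.11
Profit = EUR 6,060,962.11 − EUR 5,960,000.00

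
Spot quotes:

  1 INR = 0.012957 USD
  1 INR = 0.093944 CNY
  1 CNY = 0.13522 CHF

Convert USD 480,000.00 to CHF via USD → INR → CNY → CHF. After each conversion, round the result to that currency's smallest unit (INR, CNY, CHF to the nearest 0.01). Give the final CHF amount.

USD 480,000.00 ÷ 0.012957 = INR 37,045,612.41
INR 37,045,612.41 × 0.093944 = CNY 3,480,213.01
CNY 3,480,213.01 × 0.13522 = CHF 470,594.40

CHF 470,594.40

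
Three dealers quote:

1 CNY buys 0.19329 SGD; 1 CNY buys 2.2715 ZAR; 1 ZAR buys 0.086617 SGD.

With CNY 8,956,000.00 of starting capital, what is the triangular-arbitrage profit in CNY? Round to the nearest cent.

Profitable loop is CNY → ZAR → SGD → CNY:
CNY 8,956,000.00 × 2.2715 = ZAR 20,343,554.00
ZAR 20,343,554.00 × 0.086617 = SGD 1,762,097.62
SGD 1,762,097.62 ÷ 0.19329 = CNY 9,116,341.34
Profit = CNY 9,116,341.34 − CNY 8,956,000.00

Profit: CNY 160,341.34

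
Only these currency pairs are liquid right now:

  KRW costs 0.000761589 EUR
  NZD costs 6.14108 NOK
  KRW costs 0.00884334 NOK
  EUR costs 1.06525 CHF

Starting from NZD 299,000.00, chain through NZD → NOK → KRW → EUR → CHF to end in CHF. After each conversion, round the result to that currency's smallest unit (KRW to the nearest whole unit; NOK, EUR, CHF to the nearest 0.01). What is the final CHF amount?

CHF 168,450.32

NZD 299,000.00 × 6.14108 = NOK 1,836,182.92
NOK 1,836,182.92 ÷ 0.00884334 = KRW 207,634,550
KRW 207,634,550 × 0.000761589 = EUR 158,132.19
EUR 158,132.19 × 1.06525 = CHF 168,450.32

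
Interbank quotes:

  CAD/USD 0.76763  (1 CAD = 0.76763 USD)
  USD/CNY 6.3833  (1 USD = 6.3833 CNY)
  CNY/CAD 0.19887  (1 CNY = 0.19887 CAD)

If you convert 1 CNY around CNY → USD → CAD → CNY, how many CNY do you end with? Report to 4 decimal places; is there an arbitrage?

1.0262 (arbitrage exists)

Around CNY → USD → CAD → CNY: 1 ÷ 6.3833 ÷ 0.76763 ÷ 0.19887 = 1.026204
Product > 1; profitable direction is CNY → USD → CAD → CNY.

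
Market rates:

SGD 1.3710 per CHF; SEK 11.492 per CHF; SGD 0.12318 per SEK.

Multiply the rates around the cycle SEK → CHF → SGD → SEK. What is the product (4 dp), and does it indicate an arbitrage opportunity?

0.9685 (arbitrage exists)

Around SEK → CHF → SGD → SEK: 1 ÷ 11.492 × 1.3710 ÷ 0.12318 = 0.968504
Product < 1; profitable direction is SEK → SGD → CHF → SEK.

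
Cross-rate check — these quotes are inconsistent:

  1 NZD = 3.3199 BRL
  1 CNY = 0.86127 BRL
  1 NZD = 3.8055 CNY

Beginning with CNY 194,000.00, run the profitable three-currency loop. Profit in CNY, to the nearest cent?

Profitable loop is CNY → NZD → BRL → CNY:
CNY 194,000.00 ÷ 3.8055 = NZD 50,978.85
NZD 50,978.85 × 3.3199 = BRL 169,244.67
BRL 169,244.67 ÷ 0.86127 = CNY 196,505.94
Profit = CNY 196,505.94 − CNY 194,000.00

Profit: CNY 2,505.94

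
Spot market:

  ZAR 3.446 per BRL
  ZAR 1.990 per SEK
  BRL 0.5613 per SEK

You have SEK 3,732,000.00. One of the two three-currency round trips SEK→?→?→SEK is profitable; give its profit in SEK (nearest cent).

Profit: SEK 107,585.97

Profitable loop is SEK → ZAR → BRL → SEK:
SEK 3,732,000.00 × 1.990 = ZAR 7,426,680.00
ZAR 7,426,680.00 ÷ 3.446 = BRL 2,155,159.61
BRL 2,155,159.61 ÷ 0.5613 = SEK 3,839,585.97
Profit = SEK 3,839,585.97 − SEK 3,732,000.00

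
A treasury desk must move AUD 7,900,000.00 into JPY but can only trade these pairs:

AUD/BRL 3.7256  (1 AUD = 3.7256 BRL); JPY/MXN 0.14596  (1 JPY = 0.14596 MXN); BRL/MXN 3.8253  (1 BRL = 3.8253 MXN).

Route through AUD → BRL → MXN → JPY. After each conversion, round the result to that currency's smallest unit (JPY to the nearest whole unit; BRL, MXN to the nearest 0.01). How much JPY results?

JPY 771,356,178

AUD 7,900,000.00 × 3.7256 = BRL 29,432,240.00
BRL 29,432,240.00 × 3.8253 = MXN 112,587,147.67
MXN 112,587,147.67 ÷ 0.14596 = JPY 771,356,178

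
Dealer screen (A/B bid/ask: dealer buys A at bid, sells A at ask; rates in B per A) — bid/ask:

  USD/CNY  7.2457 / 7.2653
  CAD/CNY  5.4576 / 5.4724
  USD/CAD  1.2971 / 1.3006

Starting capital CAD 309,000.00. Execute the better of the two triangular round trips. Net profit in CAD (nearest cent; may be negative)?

Net profit: CAD 5,569.96

Best loop CAD → USD → CNY → CAD:
CAD 309,000.00 ÷ 1.3006 (buy USD at ask) = USD 237,582.65
USD 237,582.65 × 7.2457 (sell USD at bid) = CNY 1,721,452.64
CNY 1,721,452.64 ÷ 5.4724 (buy CAD at ask) = CAD 314,569.96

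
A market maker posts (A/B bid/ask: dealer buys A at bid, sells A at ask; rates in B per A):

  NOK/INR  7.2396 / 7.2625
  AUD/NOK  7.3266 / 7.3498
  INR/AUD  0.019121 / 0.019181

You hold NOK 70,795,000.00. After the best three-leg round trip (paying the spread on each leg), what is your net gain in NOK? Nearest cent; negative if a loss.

Best loop NOK → INR → AUD → NOK:
NOK 70,795,000.00 × 7.2396 (sell NOK at bid) = INR 512,527,482.00
INR 512,527,482.00 × 0.019121 (sell INR at bid) = AUD 9,800,037.98
AUD 9,800,037.98 × 7.3266 (sell AUD at bid) = NOK 71,800,958.29

Net profit: NOK 1,005,958.29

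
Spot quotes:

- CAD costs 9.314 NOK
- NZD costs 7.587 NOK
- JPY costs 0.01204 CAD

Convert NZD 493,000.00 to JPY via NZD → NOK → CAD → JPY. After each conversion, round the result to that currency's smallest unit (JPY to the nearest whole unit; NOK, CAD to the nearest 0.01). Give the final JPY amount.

NZD 493,000.00 × 7.587 = NOK 3,740,391.00
NOK 3,740,391.00 ÷ 9.314 = CAD 401,588.04
CAD 401,588.04 ÷ 0.01204 = JPY 33,354,488

JPY 33,354,488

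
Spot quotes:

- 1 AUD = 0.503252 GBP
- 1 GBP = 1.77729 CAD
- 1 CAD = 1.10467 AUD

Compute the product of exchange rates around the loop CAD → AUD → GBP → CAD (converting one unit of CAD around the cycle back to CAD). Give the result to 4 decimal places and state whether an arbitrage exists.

0.9880 (arbitrage exists)

Around CAD → AUD → GBP → CAD: 1 × 1.10467 × 0.503252 × 1.77729 = 0.988044
Product < 1; profitable direction is CAD → GBP → AUD → CAD.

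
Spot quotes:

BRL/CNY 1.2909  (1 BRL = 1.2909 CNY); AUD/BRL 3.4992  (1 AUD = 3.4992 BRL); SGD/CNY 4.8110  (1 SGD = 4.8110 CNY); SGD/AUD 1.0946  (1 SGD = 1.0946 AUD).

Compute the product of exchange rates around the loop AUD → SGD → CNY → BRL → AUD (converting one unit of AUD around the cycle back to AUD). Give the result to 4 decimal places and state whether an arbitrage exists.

Around AUD → SGD → CNY → BRL → AUD: 1 ÷ 1.0946 × 4.8110 ÷ 1.2909 ÷ 3.4992 = 0.973013
Product < 1; profitable direction is AUD → BRL → CNY → SGD → AUD.

0.9730 (arbitrage exists)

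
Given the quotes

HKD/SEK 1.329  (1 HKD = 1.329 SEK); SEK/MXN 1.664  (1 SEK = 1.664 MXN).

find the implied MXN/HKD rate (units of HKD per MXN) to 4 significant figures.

MXN/HKD = 0.4522

1 MXN ÷ 1.664 = 0.600962 SEK
0.600962 SEK ÷ 1.329 = 0.452191 HKD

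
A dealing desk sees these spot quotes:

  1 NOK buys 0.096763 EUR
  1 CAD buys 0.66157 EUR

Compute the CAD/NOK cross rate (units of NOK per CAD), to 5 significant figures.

1 CAD × 0.66157 = 0.66157 EUR
0.66157 EUR ÷ 0.096763 = 6.83701 NOK

CAD/NOK = 6.8370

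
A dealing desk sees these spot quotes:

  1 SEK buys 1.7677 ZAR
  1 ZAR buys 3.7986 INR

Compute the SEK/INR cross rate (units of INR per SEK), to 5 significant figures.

1 SEK × 1.7677 = 1.7677 ZAR
1.7677 ZAR × 3.7986 = 6.71479 INR

SEK/INR = 6.7148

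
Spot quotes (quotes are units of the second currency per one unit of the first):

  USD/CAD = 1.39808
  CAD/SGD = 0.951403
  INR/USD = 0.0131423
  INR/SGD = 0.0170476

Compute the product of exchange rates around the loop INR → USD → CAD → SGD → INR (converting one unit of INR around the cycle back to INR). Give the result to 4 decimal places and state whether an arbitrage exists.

Around INR → USD → CAD → SGD → INR: 1 × 0.0131423 × 1.39808 × 0.951403 ÷ 0.0170476 = 1.025427
Product > 1; profitable direction is INR → USD → CAD → SGD → INR.

1.0254 (arbitrage exists)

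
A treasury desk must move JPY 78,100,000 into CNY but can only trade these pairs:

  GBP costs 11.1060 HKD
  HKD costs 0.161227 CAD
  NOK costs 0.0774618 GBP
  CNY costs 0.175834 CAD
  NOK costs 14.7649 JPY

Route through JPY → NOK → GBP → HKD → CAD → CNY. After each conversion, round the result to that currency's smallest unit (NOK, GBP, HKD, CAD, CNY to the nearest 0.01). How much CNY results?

JPY 78,100,000 ÷ 14.7649 = NOK 5,289,571.89
NOK 5,289,571.89 × 0.0774618 = GBP 409,739.76
GBP 409,739.76 × 11.1060 = HKD 4,550,569.77
HKD 4,550,569.77 × 0.161227 = CAD 733,674.71
CAD 733,674.71 ÷ 0.175834 = CNY 4,172,541.77

CNY 4,172,541.77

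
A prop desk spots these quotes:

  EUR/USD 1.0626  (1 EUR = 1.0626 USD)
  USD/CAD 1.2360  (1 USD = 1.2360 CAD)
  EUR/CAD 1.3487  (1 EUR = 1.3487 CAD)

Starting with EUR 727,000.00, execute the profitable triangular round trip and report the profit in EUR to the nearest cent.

Profitable loop is EUR → CAD → USD → EUR:
EUR 727,000.00 × 1.3487 = CAD 980,504.90
CAD 980,504.90 ÷ 1.2360 = USD 793,288.75
USD 793,288.75 ÷ 1.0626 = EUR 746,554.45
Profit = EUR 746,554.45 − EUR 727,000.00

Profit: EUR 19,554.45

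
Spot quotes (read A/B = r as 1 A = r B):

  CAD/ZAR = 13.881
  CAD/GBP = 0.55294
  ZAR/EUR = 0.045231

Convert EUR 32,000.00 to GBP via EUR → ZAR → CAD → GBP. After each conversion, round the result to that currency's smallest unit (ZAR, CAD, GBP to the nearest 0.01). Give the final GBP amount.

EUR 32,000.00 ÷ 0.045231 = ZAR 707,479.38
ZAR 707,479.38 ÷ 13.881 = CAD 50,967.46
CAD 50,967.46 × 0.55294 = GBP 28,181.95

GBP 28,181.95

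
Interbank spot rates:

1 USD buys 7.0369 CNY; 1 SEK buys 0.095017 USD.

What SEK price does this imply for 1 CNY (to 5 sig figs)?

CNY/SEK = 1.4956

1 CNY ÷ 7.0369 = 0.142108 USD
0.142108 USD ÷ 0.095017 = 1.49561 SEK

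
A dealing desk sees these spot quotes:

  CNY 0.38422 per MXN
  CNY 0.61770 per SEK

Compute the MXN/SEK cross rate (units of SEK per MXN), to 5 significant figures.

MXN/SEK = 0.62202

1 MXN × 0.38422 = 0.38422 CNY
0.38422 CNY ÷ 0.61770 = 0.622017 SEK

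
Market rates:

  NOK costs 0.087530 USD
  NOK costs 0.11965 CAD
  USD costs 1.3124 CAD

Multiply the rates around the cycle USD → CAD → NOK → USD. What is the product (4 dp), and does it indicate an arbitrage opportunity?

Around USD → CAD → NOK → USD: 1 × 1.3124 ÷ 0.11965 × 0.087530 = 0.960087
Product < 1; profitable direction is USD → NOK → CAD → USD.

0.9601 (arbitrage exists)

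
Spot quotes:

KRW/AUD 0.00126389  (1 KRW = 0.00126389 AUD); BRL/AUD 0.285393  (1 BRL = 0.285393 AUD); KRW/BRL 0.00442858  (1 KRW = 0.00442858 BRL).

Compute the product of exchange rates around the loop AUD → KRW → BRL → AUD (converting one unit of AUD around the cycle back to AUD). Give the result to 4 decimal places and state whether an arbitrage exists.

1.0000 (no arbitrage)

Around AUD → KRW → BRL → AUD: 1 ÷ 0.00126389 × 0.00442858 × 0.285393 = 0.999997
Product ≈ 1 (deviation 0.000%, within rounding noise).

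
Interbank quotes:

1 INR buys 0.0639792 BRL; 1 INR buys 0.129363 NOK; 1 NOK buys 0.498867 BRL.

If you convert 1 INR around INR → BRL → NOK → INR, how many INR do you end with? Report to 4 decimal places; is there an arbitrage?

Around INR → BRL → NOK → INR: 1 × 0.0639792 ÷ 0.498867 ÷ 0.129363 = 0.991389
Product < 1; profitable direction is INR → NOK → BRL → INR.

0.9914 (arbitrage exists)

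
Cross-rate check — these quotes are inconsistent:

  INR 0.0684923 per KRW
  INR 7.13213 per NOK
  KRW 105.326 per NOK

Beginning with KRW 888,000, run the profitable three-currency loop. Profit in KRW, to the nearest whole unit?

Profitable loop is KRW → INR → NOK → KRW:
KRW 888,000 × 0.0684923 = INR 60,821.16
INR 60,821.16 ÷ 7.13213 = NOK 8,527.77
NOK 8,527.77 × 105.326 = KRW 898,196
Profit = KRW 898,196 − KRW 888,000

Profit: KRW 10,196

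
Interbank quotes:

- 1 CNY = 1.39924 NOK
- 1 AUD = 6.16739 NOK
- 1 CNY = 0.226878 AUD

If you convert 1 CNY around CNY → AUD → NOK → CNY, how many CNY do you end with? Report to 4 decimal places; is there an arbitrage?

1.0000 (no arbitrage)

Around CNY → AUD → NOK → CNY: 1 × 0.226878 × 6.16739 ÷ 1.39924 = 1.000004
Product ≈ 1 (deviation 0.000%, within rounding noise).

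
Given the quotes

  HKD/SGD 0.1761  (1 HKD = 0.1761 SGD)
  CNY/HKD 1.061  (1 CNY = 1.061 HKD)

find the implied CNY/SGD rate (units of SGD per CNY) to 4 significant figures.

CNY/SGD = 0.1868

1 CNY × 1.061 = 1.061 HKD
1.061 HKD × 0.1761 = 0.186842 SGD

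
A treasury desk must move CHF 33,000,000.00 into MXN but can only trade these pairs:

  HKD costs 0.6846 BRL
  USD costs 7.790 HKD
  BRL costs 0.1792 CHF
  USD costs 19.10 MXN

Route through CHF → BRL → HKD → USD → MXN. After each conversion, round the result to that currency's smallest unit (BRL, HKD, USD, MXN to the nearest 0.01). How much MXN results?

MXN 659,530,598.74

CHF 33,000,000.00 ÷ 0.1792 = BRL 184,151,785.71
BRL 184,151,785.71 ÷ 0.6846 = HKD 268,991,799.17
HKD 268,991,799.17 ÷ 7.790 = USD 34,530,397.84
USD 34,530,397.84 × 19.10 = MXN 659,530,598.74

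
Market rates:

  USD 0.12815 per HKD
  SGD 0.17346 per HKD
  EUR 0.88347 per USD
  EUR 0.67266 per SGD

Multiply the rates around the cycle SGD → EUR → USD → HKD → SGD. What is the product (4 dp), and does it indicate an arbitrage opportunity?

Around SGD → EUR → USD → HKD → SGD: 1 × 0.67266 ÷ 0.88347 ÷ 0.12815 × 0.17346 = 1.030587
Product > 1; profitable direction is SGD → EUR → USD → HKD → SGD.

1.0306 (arbitrage exists)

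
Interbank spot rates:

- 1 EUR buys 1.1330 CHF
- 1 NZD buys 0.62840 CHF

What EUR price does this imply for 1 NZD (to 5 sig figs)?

NZD/EUR = 0.55463

1 NZD × 0.62840 = 0.6284 CHF
0.6284 CHF ÷ 1.1330 = 0.554634 EUR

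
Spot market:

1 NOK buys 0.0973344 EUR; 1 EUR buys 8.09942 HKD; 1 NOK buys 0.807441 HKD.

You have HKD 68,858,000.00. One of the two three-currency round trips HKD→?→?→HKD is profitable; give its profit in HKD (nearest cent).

Profit: HKD 1,667,297.40

Profitable loop is HKD → EUR → NOK → HKD:
HKD 68,858,000.00 ÷ 8.09942 = EUR 8,501,596.41
EUR 8,501,596.41 ÷ 0.0973344 = NOK 87,344,211.41
NOK 87,344,211.41 × 0.807441 = HKD 70,525,297.40
Profit = HKD 70,525,297.40 − HKD 68,858,000.00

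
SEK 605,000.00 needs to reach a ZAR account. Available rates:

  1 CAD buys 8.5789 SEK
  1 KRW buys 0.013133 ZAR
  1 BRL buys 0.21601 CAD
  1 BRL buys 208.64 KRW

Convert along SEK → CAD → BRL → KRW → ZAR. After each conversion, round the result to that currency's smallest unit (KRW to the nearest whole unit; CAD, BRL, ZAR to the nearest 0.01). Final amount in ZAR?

ZAR 894,564.01

SEK 605,000.00 ÷ 8.5789 = CAD 70,521.86
CAD 70,521.86 ÷ 0.21601 = BRL 326,474.98
BRL 326,474.98 × 208.64 = KRW 68,115,740
KRW 68,115,740 × 0.013133 = ZAR 894,564.01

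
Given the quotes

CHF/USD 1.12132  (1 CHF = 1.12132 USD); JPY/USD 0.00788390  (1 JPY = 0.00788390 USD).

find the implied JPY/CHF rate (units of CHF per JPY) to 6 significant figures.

JPY/CHF = 0.00703091

1 JPY × 0.00788390 = 0.0078839 USD
0.0078839 USD ÷ 1.12132 = 0.00703091 CHF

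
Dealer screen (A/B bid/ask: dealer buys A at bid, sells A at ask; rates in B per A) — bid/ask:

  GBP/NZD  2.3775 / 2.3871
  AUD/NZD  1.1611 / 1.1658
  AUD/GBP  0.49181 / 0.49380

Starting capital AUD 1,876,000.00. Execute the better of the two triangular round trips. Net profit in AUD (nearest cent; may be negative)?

Net profit: AUD 5,597.22

Best loop AUD → GBP → NZD → AUD:
AUD 1,876,000.00 × 0.49181 (sell AUD at bid) = GBP 922,635.56
GBP 922,635.56 × 2.3775 (sell GBP at bid) = NZD 2,193,566.04
NZD 2,193,566.04 ÷ 1.1658 (buy AUD at ask) = AUD 1,881,597.22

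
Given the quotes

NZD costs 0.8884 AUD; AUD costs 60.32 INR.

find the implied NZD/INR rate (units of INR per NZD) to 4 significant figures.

1 NZD × 0.8884 = 0.8884 AUD
0.8884 AUD × 60.32 = 53.5883 INR

NZD/INR = 53.59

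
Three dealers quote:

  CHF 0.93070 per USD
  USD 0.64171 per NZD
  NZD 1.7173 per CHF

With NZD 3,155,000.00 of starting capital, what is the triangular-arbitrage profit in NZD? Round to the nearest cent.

Profitable loop is NZD → USD → CHF → NZD:
NZD 3,155,000.00 × 0.64171 = USD 2,024,595.05
USD 2,024,595.05 × 0.93070 = CHF 1,884,290.61
CHF 1,884,290.61 × 1.7173 = NZD 3,235,892.27
Profit = NZD 3,235,892.27 − NZD 3,155,000.00

Profit: NZD 80,892.27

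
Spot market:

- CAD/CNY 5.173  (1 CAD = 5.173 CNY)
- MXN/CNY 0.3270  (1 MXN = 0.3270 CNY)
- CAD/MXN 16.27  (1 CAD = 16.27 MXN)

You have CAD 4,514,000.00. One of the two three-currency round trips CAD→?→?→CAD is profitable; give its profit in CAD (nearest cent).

Profit: CAD 128,526.40

Profitable loop is CAD → MXN → CNY → CAD:
CAD 4,514,000.00 × 16.27 = MXN 73,442,780.00
MXN 73,442,780.00 × 0.3270 = CNY 24,015,789.06
CNY 24,015,789.06 ÷ 5.173 = CAD 4,642,526.40
Profit = CAD 4,642,526.40 − CAD 4,514,000.00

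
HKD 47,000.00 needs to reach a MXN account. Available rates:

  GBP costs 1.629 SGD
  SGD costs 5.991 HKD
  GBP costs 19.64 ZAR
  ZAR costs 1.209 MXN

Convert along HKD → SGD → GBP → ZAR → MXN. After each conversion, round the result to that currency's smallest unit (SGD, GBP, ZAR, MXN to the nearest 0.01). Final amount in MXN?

MXN 114,352.39

HKD 47,000.00 ÷ 5.991 = SGD 7,845.10
SGD 7,845.10 ÷ 1.629 = GBP 4,815.90
GBP 4,815.90 × 19.64 = ZAR 94,584.28
ZAR 94,584.28 × 1.209 = MXN 114,352.39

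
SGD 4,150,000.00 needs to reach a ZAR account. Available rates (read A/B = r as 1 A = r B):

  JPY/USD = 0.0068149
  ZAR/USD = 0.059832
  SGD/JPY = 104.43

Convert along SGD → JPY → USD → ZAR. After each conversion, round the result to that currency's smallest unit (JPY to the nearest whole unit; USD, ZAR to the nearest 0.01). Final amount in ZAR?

ZAR 49,362,749.53

SGD 4,150,000.00 × 104.43 = JPY 433,384,500
JPY 433,384,500 × 0.0068149 = USD 2,953,472.03
USD 2,953,472.03 ÷ 0.059832 = ZAR 49,362,749.53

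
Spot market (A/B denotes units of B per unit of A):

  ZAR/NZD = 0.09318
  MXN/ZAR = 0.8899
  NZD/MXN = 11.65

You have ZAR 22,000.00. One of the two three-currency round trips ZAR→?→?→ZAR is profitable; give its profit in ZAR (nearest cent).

Profitable loop is ZAR → MXN → NZD → ZAR:
ZAR 22,000.00 ÷ 0.8899 = MXN 24,721.88
MXN 24,721.88 ÷ 11.65 = NZD 2,122.05
NZD 2,122.05 ÷ 0.09318 = ZAR 22,773.66
Profit = ZAR 22,773.66 − ZAR 22,000.00

Profit: ZAR 773.66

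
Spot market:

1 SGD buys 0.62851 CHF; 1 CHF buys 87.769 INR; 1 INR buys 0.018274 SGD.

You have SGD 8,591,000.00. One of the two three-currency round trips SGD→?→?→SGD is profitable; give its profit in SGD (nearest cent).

Profit: SGD 69,255.04

Profitable loop is SGD → CHF → INR → SGD:
SGD 8,591,000.00 × 0.62851 = CHF 5,399,529.41
CHF 5,399,529.41 × 87.769 = INR 473,911,296.79
INR 473,911,296.79 × 0.018274 = SGD 8,660,255.04
Profit = SGD 8,660,255.04 − SGD 8,591,000.00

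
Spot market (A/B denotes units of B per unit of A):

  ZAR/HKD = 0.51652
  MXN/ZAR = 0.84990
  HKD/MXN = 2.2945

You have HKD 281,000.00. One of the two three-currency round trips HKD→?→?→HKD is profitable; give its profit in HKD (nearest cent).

Profitable loop is HKD → MXN → ZAR → HKD:
HKD 281,000.00 × 2.2945 = MXN 644,754.50
MXN 644,754.50 × 0.84990 = ZAR 547,976.85
ZAR 547,976.85 × 0.51652 = HKD 283,041.00
Profit = HKD 283,041.00 − HKD 281,000.00

Profit: HKD 2,041.00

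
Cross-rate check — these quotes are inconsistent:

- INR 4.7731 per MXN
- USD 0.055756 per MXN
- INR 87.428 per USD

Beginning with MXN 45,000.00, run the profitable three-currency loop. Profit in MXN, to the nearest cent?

Profitable loop is MXN → USD → INR → MXN:
MXN 45,000.00 × 0.055756 = USD 2,509.02
USD 2,509.02 × 87.428 = INR 219,358.60
INR 219,358.60 ÷ 4.7731 = MXN 45,957.26
Profit = MXN 45,957.26 − MXN 45,000.00

Profit: MXN 957.26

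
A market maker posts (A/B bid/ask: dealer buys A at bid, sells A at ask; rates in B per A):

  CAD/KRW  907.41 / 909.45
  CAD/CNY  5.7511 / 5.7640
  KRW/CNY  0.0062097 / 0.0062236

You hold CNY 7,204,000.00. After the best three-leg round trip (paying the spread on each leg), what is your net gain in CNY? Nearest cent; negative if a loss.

Best loop CNY → KRW → CAD → CNY:
CNY 7,204,000.00 ÷ 0.0062236 (buy KRW at ask) = KRW 1,157,529,404
KRW 1,157,529,404 ÷ 909.45 (buy CAD at ask) = CAD 1,272,779.60
CAD 1,272,779.60 × 5.7511 (sell CAD at bid) = CNY 7,319,882.74

Net profit: CNY 115,882.74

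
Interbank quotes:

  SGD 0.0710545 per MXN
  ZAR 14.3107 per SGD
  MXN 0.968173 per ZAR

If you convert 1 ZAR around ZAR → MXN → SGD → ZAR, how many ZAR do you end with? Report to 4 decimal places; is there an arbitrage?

Around ZAR → MXN → SGD → ZAR: 1 × 0.968173 × 0.0710545 × 14.3107 = 0.984477
Product < 1; profitable direction is ZAR → SGD → MXN → ZAR.

0.9845 (arbitrage exists)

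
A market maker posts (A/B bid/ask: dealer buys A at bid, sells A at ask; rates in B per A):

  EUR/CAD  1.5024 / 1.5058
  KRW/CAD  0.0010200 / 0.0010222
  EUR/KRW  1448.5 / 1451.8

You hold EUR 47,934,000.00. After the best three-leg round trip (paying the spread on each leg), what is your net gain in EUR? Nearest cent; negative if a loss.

Best loop EUR → CAD → KRW → EUR:
EUR 47,934,000.00 × 1.5024 (sell EUR at bid) = CAD 72,016,041.60
CAD 72,016,041.60 ÷ 0.0010222 (buy KRW at ask) = KRW 70,452,007,044
KRW 70,452,007,044 ÷ 1451.8 (buy EUR at ask) = EUR 48,527,350.22

Net profit: EUR 593,350.22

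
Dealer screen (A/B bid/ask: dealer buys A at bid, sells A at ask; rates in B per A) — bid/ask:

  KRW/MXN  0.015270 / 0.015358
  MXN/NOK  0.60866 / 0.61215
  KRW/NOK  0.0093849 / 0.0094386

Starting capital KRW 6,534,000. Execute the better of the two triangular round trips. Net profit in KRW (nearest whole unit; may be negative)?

Best loop KRW → NOK → MXN → KRW:
KRW 6,534,000 × 0.0093849 (sell KRW at bid) = NOK 61,320.94
NOK 61,320.94 ÷ 0.61215 (buy MXN at ask) = MXN 100,173.06
MXN 100,173.06 ÷ 0.015358 (buy KRW at ask) = KRW 6,522,533

Net result: KRW -11,467 (no profitable arbitrage after spreads)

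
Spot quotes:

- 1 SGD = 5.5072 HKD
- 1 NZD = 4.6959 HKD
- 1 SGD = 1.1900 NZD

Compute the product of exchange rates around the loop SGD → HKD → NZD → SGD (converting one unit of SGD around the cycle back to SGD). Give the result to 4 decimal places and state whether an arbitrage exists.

0.9855 (arbitrage exists)

Around SGD → HKD → NZD → SGD: 1 × 5.5072 ÷ 4.6959 ÷ 1.1900 = 0.985519
Product < 1; profitable direction is SGD → NZD → HKD → SGD.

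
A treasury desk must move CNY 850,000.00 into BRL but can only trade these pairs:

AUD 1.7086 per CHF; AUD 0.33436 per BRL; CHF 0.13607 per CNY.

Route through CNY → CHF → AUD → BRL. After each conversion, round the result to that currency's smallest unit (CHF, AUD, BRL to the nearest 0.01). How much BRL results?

BRL 591,027.10

CNY 850,000.00 × 0.13607 = CHF 115,659.50
CHF 115,659.50 × 1.7086 = AUD 197,615.82
AUD 197,615.82 ÷ 0.33436 = BRL 591,027.10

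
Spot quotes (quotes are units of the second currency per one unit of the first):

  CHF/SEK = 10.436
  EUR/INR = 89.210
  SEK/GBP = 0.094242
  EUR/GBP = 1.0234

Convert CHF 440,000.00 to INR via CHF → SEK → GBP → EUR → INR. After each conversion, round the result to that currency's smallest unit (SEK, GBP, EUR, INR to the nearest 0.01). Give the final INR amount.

CHF 440,000.00 × 10.436 = SEK 4,591,840.00
SEK 4,591,840.00 × 0.094242 = GBP 432,744.19
GBP 432,744.19 ÷ 1.0234 = EUR 422,849.51
EUR 422,849.51 × 89.210 = INR 37,722,404.79

INR 37,722,404.79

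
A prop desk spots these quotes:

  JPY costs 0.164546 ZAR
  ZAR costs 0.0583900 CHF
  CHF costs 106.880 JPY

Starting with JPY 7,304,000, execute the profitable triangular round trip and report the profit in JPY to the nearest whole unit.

Profit: JPY 196,376

Profitable loop is JPY → ZAR → CHF → JPY:
JPY 7,304,000 × 0.164546 = ZAR 1,201,843.98
ZAR 1,201,843.98 × 0.0583900 = CHF 70,175.67
CHF 70,175.67 × 106.880 = JPY 7,500,376
Profit = JPY 7,500,376 − JPY 7,304,000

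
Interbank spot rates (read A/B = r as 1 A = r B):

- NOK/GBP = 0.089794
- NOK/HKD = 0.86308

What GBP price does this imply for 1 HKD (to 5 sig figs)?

1 HKD ÷ 0.86308 = 1.15864 NOK
1.15864 NOK × 0.089794 = 0.104039 GBP

HKD/GBP = 0.10404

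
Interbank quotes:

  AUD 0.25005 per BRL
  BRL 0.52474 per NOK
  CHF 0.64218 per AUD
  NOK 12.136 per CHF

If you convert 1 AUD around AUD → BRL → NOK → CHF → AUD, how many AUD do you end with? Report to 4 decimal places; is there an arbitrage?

0.9779 (arbitrage exists)

Around AUD → BRL → NOK → CHF → AUD: 1 ÷ 0.25005 ÷ 0.52474 ÷ 12.136 ÷ 0.64218 = 0.977905
Product < 1; profitable direction is AUD → CHF → NOK → BRL → AUD.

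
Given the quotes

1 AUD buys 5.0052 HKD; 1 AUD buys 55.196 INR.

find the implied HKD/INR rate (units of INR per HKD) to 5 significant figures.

1 HKD ÷ 5.0052 = 0.199792 AUD
0.199792 AUD × 55.196 = 11.0277 INR

HKD/INR = 11.028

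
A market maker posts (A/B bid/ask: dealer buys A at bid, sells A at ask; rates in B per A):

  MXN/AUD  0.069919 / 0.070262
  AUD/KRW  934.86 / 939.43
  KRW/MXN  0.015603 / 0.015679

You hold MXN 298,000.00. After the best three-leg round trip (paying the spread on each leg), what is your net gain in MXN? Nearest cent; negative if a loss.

Net profit: MXN 5,924.81

Best loop MXN → AUD → KRW → MXN:
MXN 298,000.00 × 0.069919 (sell MXN at bid) = AUD 20,835.86
AUD 20,835.86 × 934.86 (sell AUD at bid) = KRW 19,478,614
KRW 19,478,614 × 0.015603 (sell KRW at bid) = MXN 303,924.81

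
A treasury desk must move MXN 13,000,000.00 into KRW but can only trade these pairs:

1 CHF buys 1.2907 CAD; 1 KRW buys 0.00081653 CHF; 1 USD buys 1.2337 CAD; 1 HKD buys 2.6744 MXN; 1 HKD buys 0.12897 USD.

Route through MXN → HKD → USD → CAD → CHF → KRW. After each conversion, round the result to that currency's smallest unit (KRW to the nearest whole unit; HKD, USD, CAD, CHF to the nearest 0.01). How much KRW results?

KRW 733,867,745

MXN 13,000,000.00 ÷ 2.6744 = HKD 4,860,903.38
HKD 4,860,903.38 × 0.12897 = USD 626,910.71
USD 626,910.71 × 1.2337 = CAD 773,419.74
CAD 773,419.74 ÷ 1.2907 = CHF 599,225.03
CHF 599,225.03 ÷ 0.00081653 = KRW 733,867,745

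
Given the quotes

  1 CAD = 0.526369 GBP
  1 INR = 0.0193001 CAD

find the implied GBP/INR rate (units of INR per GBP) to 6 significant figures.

GBP/INR = 98.4351

1 GBP ÷ 0.526369 = 1.89981 CAD
1.89981 CAD ÷ 0.0193001 = 98.4351 INR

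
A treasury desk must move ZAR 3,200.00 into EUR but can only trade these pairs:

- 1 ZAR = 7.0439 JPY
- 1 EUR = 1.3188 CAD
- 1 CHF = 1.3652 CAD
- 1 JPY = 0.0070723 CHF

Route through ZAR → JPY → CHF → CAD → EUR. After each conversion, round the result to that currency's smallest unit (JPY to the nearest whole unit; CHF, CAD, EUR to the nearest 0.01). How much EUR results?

EUR 165.02

ZAR 3,200.00 × 7.0439 = JPY 22,540
JPY 22,540 × 0.0070723 = CHF 159.41
CHF 159.41 × 1.3652 = CAD 217.63
CAD 217.63 ÷ 1.3188 = EUR 165.02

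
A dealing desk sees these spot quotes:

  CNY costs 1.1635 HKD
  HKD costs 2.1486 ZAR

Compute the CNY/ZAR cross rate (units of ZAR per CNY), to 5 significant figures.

CNY/ZAR = 2.4999

1 CNY × 1.1635 = 1.1635 HKD
1.1635 HKD × 2.1486 = 2.4999 ZAR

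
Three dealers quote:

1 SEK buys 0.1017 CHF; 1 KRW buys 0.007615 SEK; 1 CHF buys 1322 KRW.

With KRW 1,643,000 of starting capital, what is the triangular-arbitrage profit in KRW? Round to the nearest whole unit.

Profit: KRW 39,131

Profitable loop is KRW → SEK → CHF → KRW:
KRW 1,643,000 × 0.007615 = SEK 12,511.44
SEK 12,511.44 × 0.1017 = CHF 1,272.41
CHF 1,272.41 × 1322 = KRW 1,682,131
Profit = KRW 1,682,131 − KRW 1,643,000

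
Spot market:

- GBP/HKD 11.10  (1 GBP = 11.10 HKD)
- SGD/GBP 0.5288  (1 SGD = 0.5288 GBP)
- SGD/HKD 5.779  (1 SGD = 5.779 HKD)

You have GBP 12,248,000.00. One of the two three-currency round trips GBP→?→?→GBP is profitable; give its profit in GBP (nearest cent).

Profit: GBP 192,186.99

Profitable loop is GBP → HKD → SGD → GBP:
GBP 12,248,000.00 × 11.10 = HKD 135,952,800.00
HKD 135,952,800.00 ÷ 5.779 = SGD 23,525,315.80
SGD 23,525,315.80 × 0.5288 = GBP 12,440,186.99
Profit = GBP 12,440,186.99 − GBP 12,248,000.00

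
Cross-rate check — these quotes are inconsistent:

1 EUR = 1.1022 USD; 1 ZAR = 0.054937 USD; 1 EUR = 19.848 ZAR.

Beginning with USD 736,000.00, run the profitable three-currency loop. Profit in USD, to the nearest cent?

Profitable loop is USD → ZAR → EUR → USD:
USD 736,000.00 ÷ 0.054937 = ZAR 13,397,164.02
ZAR 13,397,164.02 ÷ 19.848 = EUR 674,988.11
EUR 674,988.11 × 1.1022 = USD 743,971.90
Profit = USD 743,971.90 − USD 736,000.00

Profit: USD 7,971.90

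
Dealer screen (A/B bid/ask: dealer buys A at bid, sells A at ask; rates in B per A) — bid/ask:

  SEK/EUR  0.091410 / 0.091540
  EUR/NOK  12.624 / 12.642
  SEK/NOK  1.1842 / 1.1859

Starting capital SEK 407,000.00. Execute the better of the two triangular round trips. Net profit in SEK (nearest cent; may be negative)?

Net profit: SEK 9,478.68

Best loop SEK → NOK → EUR → SEK:
SEK 407,000.00 × 1.1842 (sell SEK at bid) = NOK 481,969.40
NOK 481,969.40 ÷ 12.642 (buy EUR at ask) = EUR 38,124.46
EUR 38,124.46 ÷ 0.091540 (buy SEK at ask) = SEK 416,478.68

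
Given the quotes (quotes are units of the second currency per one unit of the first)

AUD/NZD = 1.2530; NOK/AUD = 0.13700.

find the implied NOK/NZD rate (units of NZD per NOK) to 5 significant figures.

NOK/NZD = 0.17166

1 NOK × 0.13700 = 0.137 AUD
0.137 AUD × 1.2530 = 0.171661 NZD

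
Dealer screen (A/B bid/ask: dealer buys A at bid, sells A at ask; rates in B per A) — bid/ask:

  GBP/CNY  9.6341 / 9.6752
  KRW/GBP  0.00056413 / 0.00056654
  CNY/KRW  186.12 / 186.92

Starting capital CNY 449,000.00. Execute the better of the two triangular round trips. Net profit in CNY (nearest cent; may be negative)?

Net profit: CNY 5,181.80

Best loop CNY → KRW → GBP → CNY:
CNY 449,000.00 × 186.12 (sell CNY at bid) = KRW 83,567,880
KRW 83,567,880 × 0.00056413 (sell KRW at bid) = GBP 47,143.15
GBP 47,143.15 × 9.6341 (sell GBP at bid) = CNY 454,181.80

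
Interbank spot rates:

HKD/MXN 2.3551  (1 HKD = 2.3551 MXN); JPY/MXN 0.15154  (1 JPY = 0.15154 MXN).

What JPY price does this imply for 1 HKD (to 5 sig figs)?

1 HKD × 2.3551 = 2.3551 MXN
2.3551 MXN ÷ 0.15154 = 15.5411 JPY

HKD/JPY = 15.541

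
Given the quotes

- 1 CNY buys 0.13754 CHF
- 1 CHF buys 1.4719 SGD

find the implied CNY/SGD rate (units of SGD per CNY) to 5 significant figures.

1 CNY × 0.13754 = 0.13754 CHF
0.13754 CHF × 1.4719 = 0.202445 SGD

CNY/SGD = 0.20245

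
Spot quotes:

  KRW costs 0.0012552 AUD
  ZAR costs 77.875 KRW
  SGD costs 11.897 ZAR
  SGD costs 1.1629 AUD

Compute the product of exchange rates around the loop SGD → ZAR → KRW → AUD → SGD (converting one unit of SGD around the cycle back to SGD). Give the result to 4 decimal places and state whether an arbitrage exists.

1.0000 (no arbitrage)

Around SGD → ZAR → KRW → AUD → SGD: 1 × 11.897 × 77.875 × 0.0012552 ÷ 1.1629 = 1.000014
Product ≈ 1 (deviation 0.001%, within rounding noise).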